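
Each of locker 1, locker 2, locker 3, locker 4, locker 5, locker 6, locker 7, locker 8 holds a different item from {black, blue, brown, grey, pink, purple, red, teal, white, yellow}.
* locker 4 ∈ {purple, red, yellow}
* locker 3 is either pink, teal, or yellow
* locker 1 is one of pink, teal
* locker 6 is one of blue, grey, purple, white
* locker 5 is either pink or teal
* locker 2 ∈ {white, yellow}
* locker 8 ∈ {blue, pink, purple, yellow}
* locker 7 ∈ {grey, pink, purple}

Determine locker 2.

white

Among the 8 variables, red fits only locker 4 (and all 8 values in {blue, grey, pink, purple, red, teal, white, yellow} must be used), so locker 4 = red.
The 2 variables locker 1 and locker 5 are confined to {pink, teal}, which locks those values in; drop them from locker 3, locker 7, locker 8.
locker 3 must be yellow (only option left). So locker 2, locker 8 can't be yellow.
So locker 2 = white.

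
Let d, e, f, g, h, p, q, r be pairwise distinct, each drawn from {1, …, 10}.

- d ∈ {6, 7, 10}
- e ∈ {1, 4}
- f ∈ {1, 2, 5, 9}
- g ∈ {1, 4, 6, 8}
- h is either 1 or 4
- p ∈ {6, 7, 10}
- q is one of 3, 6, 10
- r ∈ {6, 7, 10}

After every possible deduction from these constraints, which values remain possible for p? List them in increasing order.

6, 7, 10

The 2 variables e and h are confined to {1, 4}, which locks those values in; drop them from f, g.
The 3 variables d, p, r are confined to {6, 7, 10}, which locks those values in; drop them from g, q.
That leaves g = 8.
q's domain is down to {3}, so q = 3.
No further eliminations apply; p can still be any of 6, 7, 10.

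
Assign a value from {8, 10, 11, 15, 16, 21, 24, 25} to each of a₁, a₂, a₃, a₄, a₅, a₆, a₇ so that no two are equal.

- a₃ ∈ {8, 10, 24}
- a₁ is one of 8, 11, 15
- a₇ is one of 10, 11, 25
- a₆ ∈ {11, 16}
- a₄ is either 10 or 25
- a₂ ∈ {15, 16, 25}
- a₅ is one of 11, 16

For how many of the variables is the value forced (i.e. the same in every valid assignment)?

The 7 variables together cover exactly {8, 10, 11, 15, 16, 24, 25} — 7 values for 7 variables — and 24 appears only in a₃'s list, so a₃ = 24.
Among the 6 still-open variables, 8 fits only a₁ (and all 6 values in {8, 10, 11, 15, 16, 25} must be used), so a₁ = 8.
The 5 still-open variables draw from only 5 values {10, 11, 15, 16, 25}, so each is used; only a₂ can be 15, hence a₂ = 15.
a₅ and a₆ share exactly the 2 values {11, 16}; by pigeonhole those values go to them, so strike 11, 16 from a₇.
Determined: a₁=8, a₂=15, a₃=24. The other variables each still have more than one consistent value. That makes 3.

3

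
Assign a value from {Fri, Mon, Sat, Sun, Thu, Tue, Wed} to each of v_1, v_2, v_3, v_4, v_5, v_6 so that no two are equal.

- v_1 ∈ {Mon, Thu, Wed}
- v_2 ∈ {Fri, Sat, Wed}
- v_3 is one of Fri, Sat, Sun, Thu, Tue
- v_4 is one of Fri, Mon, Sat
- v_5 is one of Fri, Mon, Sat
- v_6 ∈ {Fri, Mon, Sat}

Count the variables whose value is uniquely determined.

v_4, v_5, v_6 between them cover only {Fri, Mon, Sat} — a naked triple. Remove those values from v_1, v_2, v_3.
v_2's domain is down to {Wed}, so v_2 = Wed. So v_1 can't be Wed.
That leaves v_1 = Thu. Strike Thu from v_3.
Determined: v_1=Thu, v_2=Wed. The other variables each still have more than one consistent value. That makes 2.

2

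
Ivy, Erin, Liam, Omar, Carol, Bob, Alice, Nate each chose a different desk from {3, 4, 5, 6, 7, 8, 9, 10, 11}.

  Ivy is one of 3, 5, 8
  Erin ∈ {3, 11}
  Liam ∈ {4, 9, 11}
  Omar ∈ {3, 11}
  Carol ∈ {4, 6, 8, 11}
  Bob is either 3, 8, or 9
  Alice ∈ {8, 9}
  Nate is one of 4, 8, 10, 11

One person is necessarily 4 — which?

Liam

Among the 8 variables, 5 fits only Ivy (and all 8 values in {3, 4, 5, 6, 8, 9, 10, 11} must be used), so Ivy = 5.
Among the 7 still-open variables, 6 fits only Carol (and all 7 values in {3, 4, 6, 8, 9, 10, 11} must be used), so Carol = 6.
The 6 still-open variables together cover exactly {3, 4, 8, 9, 10, 11} — 6 values for 6 variables — and 10 appears only in Nate's list, so Nate = 10.
Among the 5 still-open variables, 4 fits only Liam (and all 5 values in {3, 4, 8, 9, 11} must be used), so Liam = 4.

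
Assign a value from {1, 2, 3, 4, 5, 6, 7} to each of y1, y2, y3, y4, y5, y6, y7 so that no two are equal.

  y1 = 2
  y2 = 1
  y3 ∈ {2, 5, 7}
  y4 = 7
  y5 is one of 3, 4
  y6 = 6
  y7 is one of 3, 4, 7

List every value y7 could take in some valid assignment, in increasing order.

3, 4

y1 must be 2 (only option left). Eliminate 2 elsewhere: y3.
y2 has just one choice, so y2 = 1.
y4 must be 7 (only option left). Remove 7 from y3, y7.
y6 has just one choice, so y6 = 6.
y3 has just one choice, so y3 = 5.
No further eliminations apply; y7 can still be any of 3, 4.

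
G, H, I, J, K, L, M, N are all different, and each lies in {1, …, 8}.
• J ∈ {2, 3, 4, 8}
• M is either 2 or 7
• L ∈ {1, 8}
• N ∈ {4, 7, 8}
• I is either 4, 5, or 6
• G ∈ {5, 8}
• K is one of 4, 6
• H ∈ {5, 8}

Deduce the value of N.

Among the 8 variables, 1 fits only L (and all 8 values in {1, 2, 3, 4, 5, 6, 7, 8} must be used), so L = 1.
The 7 still-open variables draw from only 7 values {2, 3, 4, 5, 6, 7, 8}, so each is used; only J can be 3, hence J = 3.
Among the 6 still-open variables, 2 fits only M (and all 6 values in {2, 4, 5, 6, 7, 8} must be used), so M = 2.
The 5 still-open variables draw from only 5 values {4, 5, 6, 7, 8}, so each is used; only N can be 7, hence N = 7.

7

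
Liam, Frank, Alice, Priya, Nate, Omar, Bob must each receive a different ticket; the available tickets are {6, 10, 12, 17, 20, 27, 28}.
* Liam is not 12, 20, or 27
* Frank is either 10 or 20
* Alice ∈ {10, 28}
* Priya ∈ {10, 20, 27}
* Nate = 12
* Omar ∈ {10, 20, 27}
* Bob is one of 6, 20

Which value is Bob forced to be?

6

Nate must be 12 (only option left).
The 6 still-open variables together cover exactly {6, 10, 17, 20, 27, 28} — 6 values for 6 variables — and 17 appears only in Liam's list, so Liam = 17.
The 5 still-open variables together cover exactly {6, 10, 20, 27, 28} — 5 values for 5 variables — and 6 appears only in Bob's list, so Bob = 6.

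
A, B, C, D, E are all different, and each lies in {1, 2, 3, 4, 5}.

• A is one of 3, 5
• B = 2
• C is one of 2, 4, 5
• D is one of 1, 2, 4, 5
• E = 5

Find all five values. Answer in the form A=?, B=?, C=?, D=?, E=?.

A=3, B=2, C=4, D=1, E=5

B's domain is down to {2}, so B = 2. So C, D can't be 2.
E must be 5 (only option left). Strike 5 from A, C, D.
That leaves A = 3.
C must be 4 (only option left). So D can't be 4.
D's domain is down to {1}, so D = 1.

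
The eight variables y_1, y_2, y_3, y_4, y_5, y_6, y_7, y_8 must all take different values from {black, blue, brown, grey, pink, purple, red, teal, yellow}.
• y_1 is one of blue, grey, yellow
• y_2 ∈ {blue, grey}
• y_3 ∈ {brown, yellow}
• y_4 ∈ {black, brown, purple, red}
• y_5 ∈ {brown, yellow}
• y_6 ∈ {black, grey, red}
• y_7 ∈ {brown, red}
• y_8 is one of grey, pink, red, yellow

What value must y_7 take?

The 8 variables together cover exactly {black, blue, brown, grey, pink, purple, red, yellow} — 8 values for 8 variables — and pink appears only in y_8's list, so y_8 = pink.
The 7 still-open variables together cover exactly {black, blue, brown, grey, purple, red, yellow} — 7 values for 7 variables — and purple appears only in y_4's list, so y_4 = purple.
The 6 still-open variables together cover exactly {black, blue, brown, grey, red, yellow} — 6 values for 6 variables — and black appears only in y_6's list, so y_6 = black.
The 5 still-open variables together cover exactly {blue, brown, grey, red, yellow} — 5 values for 5 variables — and red appears only in y_7's list, so y_7 = red.

red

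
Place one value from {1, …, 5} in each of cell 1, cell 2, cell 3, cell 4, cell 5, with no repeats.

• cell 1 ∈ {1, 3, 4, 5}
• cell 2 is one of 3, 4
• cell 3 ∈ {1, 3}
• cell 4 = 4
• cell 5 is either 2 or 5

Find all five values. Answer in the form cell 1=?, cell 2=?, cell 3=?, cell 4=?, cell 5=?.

cell 4 has just one choice, so cell 4 = 4. Remove 4 from cell 1, cell 2.
cell 2 must be 3 (only option left). Strike 3 from cell 1, cell 3.
cell 3's domain is down to {1}, so cell 3 = 1. Strike 1 from cell 1.
That leaves cell 1 = 5. Remove 5 from cell 5.
That leaves cell 5 = 2.

cell 1=5, cell 2=3, cell 3=1, cell 4=4, cell 5=2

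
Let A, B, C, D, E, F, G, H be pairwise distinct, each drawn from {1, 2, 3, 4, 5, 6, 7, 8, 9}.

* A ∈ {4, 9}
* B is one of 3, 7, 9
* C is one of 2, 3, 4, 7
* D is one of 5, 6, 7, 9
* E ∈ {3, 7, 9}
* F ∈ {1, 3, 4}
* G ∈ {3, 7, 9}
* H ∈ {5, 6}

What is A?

4

The 8 variables draw from only 8 values {1, 2, 3, 4, 5, 6, 7, 9}, so each is used; only F can be 1, hence F = 1.
The 7 still-open variables together cover exactly {2, 3, 4, 5, 6, 7, 9} — 7 values for 7 variables — and 2 appears only in C's list, so C = 2.
The 6 still-open variables draw from only 6 values {3, 4, 5, 6, 7, 9}, so each is used; only A can be 4, hence A = 4.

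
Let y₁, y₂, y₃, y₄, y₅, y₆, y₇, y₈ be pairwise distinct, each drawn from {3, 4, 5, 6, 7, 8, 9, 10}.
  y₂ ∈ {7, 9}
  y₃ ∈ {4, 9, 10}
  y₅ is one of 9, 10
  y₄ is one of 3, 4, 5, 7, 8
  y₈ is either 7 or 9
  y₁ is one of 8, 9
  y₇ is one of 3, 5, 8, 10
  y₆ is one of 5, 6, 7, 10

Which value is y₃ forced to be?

4

Among the 8 variables, 6 fits only y₆ (and all 8 values in {3, 4, 5, 6, 7, 8, 9, 10} must be used), so y₆ = 6.
y₂ and y₈ share exactly the 2 values {7, 9}; by pigeonhole those values go to them, so strike 7, 9 from y₁, y₃, y₄, y₅.
y₁'s domain is down to {8}, so y₁ = 8. So y₄, y₇ can't be 8.
That leaves y₅ = 10. Remove 10 from y₃, y₇.
So y₃ = 4.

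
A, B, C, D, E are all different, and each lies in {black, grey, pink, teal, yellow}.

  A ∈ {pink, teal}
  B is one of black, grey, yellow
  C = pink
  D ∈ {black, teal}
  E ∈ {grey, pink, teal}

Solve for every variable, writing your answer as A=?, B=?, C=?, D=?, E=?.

A=teal, B=yellow, C=pink, D=black, E=grey

C must be pink (only option left). Remove pink from A, E.
A's domain is down to {teal}, so A = teal. Strike teal from D, E.
D must be black (only option left). Strike black from B.
That leaves E = grey. Strike grey from B.
That leaves B = yellow.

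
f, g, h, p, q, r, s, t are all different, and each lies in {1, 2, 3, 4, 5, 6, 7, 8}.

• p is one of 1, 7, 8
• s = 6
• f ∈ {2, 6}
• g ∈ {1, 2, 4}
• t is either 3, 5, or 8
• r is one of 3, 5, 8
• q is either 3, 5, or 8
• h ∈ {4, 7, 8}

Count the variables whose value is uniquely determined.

2

s has just one choice, so s = 6. Eliminate 6 elsewhere: f.
f's domain is down to {2}, so f = 2. Remove 2 from g.
q, r, t share exactly the 3 values {3, 5, 8}; by pigeonhole those values go to them, so strike 3, 5, 8 from h, p.
Determined: f=2, s=6. The other variables each still have more than one consistent value. That makes 2.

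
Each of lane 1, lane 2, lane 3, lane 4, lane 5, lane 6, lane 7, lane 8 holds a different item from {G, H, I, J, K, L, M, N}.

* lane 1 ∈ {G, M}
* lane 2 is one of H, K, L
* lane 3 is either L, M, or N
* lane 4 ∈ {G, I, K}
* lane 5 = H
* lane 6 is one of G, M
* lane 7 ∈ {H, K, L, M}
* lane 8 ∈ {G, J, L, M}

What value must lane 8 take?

lane 5 has just one choice, so lane 5 = H. So lane 2, lane 7 can't be H.
Among the 7 still-open variables, I fits only lane 4 (and all 7 values in {G, I, J, K, L, M, N} must be used), so lane 4 = I.
The 6 still-open variables together cover exactly {G, J, K, L, M, N} — 6 values for 6 variables — and J appears only in lane 8's list, so lane 8 = J.

J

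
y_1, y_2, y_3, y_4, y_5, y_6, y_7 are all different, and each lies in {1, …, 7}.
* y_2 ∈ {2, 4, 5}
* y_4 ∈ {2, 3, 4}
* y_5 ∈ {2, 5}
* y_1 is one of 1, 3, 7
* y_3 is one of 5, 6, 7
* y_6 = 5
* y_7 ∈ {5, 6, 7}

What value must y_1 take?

1

y_6 has just one choice, so y_6 = 5. Strike 5 from y_2, y_3, y_5, y_7.
y_5 must be 2 (only option left). Eliminate 2 elsewhere: y_2, y_4.
That leaves y_2 = 4. So y_4 can't be 4.
y_4 has just one choice, so y_4 = 3. So y_1 can't be 3.
The 3 still-open variables together cover exactly {1, 6, 7} — 3 values for 3 variables — and 1 appears only in y_1's list, so y_1 = 1.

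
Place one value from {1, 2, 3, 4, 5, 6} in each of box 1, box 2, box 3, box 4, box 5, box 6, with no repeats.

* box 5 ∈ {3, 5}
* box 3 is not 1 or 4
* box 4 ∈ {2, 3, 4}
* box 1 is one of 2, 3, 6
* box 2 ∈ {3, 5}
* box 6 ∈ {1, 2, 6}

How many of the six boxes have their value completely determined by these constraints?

The 6 variables together cover exactly {1, 2, 3, 4, 5, 6} — 6 values for 6 variables — and 1 appears only in box 6's list, so box 6 = 1.
The 5 still-open variables together cover exactly {2, 3, 4, 5, 6} — 5 values for 5 variables — and 4 appears only in box 4's list, so box 4 = 4.
box 2 and box 5 share exactly the 2 values {3, 5}; by pigeonhole those values go to them, so strike 3, 5 from box 1, box 3.
Determined: box 4=4, box 6=1. The other boxes each still have more than one consistent value. That makes 2.

2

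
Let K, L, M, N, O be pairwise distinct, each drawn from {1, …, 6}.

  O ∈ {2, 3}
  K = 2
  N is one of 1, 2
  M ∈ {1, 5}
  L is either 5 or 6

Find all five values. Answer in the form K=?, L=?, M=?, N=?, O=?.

K=2, L=6, M=5, N=1, O=3

K must be 2 (only option left). So N, O can't be 2.
N must be 1 (only option left). Eliminate 1 elsewhere: M.
O's domain is down to {3}, so O = 3.
M's domain is down to {5}, so M = 5. So L can't be 5.
That leaves L = 6.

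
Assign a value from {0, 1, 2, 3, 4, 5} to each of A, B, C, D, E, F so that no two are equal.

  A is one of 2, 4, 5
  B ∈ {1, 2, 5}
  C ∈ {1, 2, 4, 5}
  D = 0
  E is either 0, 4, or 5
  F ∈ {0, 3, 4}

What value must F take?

3

D has just one choice, so D = 0. So E, F can't be 0.
The 5 still-open variables together cover exactly {1, 2, 3, 4, 5} — 5 values for 5 variables — and 3 appears only in F's list, so F = 3.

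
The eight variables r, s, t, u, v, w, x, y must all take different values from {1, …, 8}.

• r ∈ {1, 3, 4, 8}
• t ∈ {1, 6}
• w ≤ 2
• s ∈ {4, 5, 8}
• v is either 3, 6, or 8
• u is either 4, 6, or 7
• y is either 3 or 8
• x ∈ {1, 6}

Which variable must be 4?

The 8 variables together cover exactly {1, 2, 3, 4, 5, 6, 7, 8} — 8 values for 8 variables — and 2 appears only in w's list, so w = 2.
The 7 still-open variables together cover exactly {1, 3, 4, 5, 6, 7, 8} — 7 values for 7 variables — and 5 appears only in s's list, so s = 5.
Among the 6 still-open variables, 7 fits only u (and all 6 values in {1, 3, 4, 6, 7, 8} must be used), so u = 7.
The 5 still-open variables together cover exactly {1, 3, 4, 6, 8} — 5 values for 5 variables — and 4 appears only in r's list, so r = 4.

r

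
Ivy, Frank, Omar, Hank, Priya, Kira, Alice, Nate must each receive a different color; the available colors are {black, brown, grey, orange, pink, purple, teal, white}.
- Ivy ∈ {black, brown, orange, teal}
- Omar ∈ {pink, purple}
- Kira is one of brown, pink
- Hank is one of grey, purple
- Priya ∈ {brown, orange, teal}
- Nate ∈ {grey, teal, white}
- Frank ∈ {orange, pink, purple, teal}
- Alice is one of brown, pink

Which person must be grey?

Hank

Among the 8 variables, black fits only Ivy (and all 8 values in {black, brown, grey, orange, pink, purple, teal, white} must be used), so Ivy = black.
Among the 7 still-open variables, white fits only Nate (and all 7 values in {brown, grey, orange, pink, purple, teal, white} must be used), so Nate = white.
Among the 6 still-open variables, grey fits only Hank (and all 6 values in {brown, grey, orange, pink, purple, teal} must be used), so Hank = grey.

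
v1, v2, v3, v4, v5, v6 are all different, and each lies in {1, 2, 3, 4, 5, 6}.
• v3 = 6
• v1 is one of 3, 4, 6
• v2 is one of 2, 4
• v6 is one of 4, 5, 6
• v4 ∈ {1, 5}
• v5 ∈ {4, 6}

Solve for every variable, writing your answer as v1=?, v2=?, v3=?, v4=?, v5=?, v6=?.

v1=3, v2=2, v3=6, v4=1, v5=4, v6=5

v3 has just one choice, so v3 = 6. Eliminate 6 elsewhere: v1, v5, v6.
v5 must be 4 (only option left). Strike 4 from v1, v2, v6.
v6 must be 5 (only option left). Eliminate 5 elsewhere: v4.
v1 has just one choice, so v1 = 3.
That leaves v2 = 2.
v4's domain is down to {1}, so v4 = 1.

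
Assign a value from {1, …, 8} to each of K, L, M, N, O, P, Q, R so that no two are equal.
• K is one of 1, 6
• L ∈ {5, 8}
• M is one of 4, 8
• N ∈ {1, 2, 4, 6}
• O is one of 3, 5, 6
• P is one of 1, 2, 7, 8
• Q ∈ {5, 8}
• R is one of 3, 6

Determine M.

The 8 variables draw from only 8 values {1, 2, 3, 4, 5, 6, 7, 8}, so each is used; only P can be 7, hence P = 7.
Among the 7 still-open variables, 2 fits only N (and all 7 values in {1, 2, 3, 4, 5, 6, 8} must be used), so N = 2.
Among the 6 still-open variables, 1 fits only K (and all 6 values in {1, 3, 4, 5, 6, 8} must be used), so K = 1.
Among the 5 still-open variables, 4 fits only M (and all 5 values in {3, 4, 5, 6, 8} must be used), so M = 4.

4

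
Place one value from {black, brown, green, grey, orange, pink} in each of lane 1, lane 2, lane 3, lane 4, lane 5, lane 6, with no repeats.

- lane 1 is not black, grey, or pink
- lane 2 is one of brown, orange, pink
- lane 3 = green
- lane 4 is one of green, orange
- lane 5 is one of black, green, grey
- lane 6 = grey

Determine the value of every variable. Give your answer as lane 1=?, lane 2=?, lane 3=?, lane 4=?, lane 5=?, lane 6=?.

lane 1=brown, lane 2=pink, lane 3=green, lane 4=orange, lane 5=black, lane 6=grey

lane 3's domain is down to {green}, so lane 3 = green. Eliminate green elsewhere: lane 1, lane 4, lane 5.
lane 4 has just one choice, so lane 4 = orange. Strike orange from lane 1, lane 2.
That leaves lane 6 = grey. So lane 5 can't be grey.
lane 1 has just one choice, so lane 1 = brown. Eliminate brown elsewhere: lane 2.
lane 2 has just one choice, so lane 2 = pink.
lane 5 must be black (only option left).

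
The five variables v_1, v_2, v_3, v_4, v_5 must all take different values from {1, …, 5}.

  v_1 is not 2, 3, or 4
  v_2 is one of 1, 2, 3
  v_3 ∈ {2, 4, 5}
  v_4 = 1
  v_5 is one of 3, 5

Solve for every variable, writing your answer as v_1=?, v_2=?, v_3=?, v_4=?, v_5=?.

v_1=5, v_2=2, v_3=4, v_4=1, v_5=3

v_4 must be 1 (only option left). Eliminate 1 elsewhere: v_1, v_2.
v_1 has just one choice, so v_1 = 5. Eliminate 5 elsewhere: v_3, v_5.
That leaves v_5 = 3. Strike 3 from v_2.
v_2 must be 2 (only option left). So v_3 can't be 2.
v_3's domain is down to {4}, so v_3 = 4.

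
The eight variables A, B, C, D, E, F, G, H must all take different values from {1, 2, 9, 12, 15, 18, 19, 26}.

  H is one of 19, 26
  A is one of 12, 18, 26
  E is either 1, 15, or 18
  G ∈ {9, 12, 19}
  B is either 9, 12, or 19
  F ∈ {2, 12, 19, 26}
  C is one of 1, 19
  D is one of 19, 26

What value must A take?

Among the 8 variables, 2 fits only F (and all 8 values in {1, 2, 9, 12, 15, 18, 19, 26} must be used), so F = 2.
The 7 still-open variables draw from only 7 values {1, 9, 12, 15, 18, 19, 26}, so each is used; only E can be 15, hence E = 15.
Among the 6 still-open variables, 1 fits only C (and all 6 values in {1, 9, 12, 18, 19, 26} must be used), so C = 1.
Among the 5 still-open variables, 18 fits only A (and all 5 values in {9, 12, 18, 19, 26} must be used), so A = 18.

18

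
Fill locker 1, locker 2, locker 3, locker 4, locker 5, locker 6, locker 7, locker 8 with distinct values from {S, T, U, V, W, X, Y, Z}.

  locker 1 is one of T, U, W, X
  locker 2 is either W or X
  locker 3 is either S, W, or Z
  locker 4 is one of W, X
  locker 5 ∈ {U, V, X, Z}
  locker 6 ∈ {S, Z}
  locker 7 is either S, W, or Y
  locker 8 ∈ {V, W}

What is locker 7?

The 8 variables together cover exactly {S, T, U, V, W, X, Y, Z} — 8 values for 8 variables — and T appears only in locker 1's list, so locker 1 = T.
Among the 7 still-open variables, U fits only locker 5 (and all 7 values in {S, U, V, W, X, Y, Z} must be used), so locker 5 = U.
Among the 6 still-open variables, V fits only locker 8 (and all 6 values in {S, V, W, X, Y, Z} must be used), so locker 8 = V.
Among the 5 still-open variables, Y fits only locker 7 (and all 5 values in {S, W, X, Y, Z} must be used), so locker 7 = Y.

Y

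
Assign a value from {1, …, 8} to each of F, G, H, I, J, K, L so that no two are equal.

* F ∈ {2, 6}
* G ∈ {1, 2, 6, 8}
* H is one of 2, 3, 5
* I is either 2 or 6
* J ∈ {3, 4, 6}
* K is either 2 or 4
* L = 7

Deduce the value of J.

L's domain is down to {7}, so L = 7.
F and I share exactly the 2 values {2, 6}; by pigeonhole those values go to them, so strike 2, 6 from G, H, J, K.
K's domain is down to {4}, so K = 4. Strike 4 from J.
So J = 3.

3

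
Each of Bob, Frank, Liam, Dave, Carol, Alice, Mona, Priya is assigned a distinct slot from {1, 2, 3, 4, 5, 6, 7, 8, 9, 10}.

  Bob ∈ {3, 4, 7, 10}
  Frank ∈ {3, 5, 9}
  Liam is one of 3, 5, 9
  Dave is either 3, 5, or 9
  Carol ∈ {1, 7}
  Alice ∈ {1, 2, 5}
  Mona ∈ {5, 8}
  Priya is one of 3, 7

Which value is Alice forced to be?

Frank, Liam, Dave between them cover only {3, 5, 9} — a naked triple. Remove those values from Bob, Alice, Mona, Priya.
Mona must be 8 (only option left).
Priya has just one choice, so Priya = 7. Remove 7 from Bob, Carol.
That leaves Carol = 1. Eliminate 1 elsewhere: Alice.
So Alice = 2.

2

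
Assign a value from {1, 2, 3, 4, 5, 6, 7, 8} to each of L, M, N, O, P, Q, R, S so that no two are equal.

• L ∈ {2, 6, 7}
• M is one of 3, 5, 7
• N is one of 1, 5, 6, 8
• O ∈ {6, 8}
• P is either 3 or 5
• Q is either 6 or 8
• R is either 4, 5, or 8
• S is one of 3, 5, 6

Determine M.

7

The 8 variables draw from only 8 values {1, 2, 3, 4, 5, 6, 7, 8}, so each is used; only N can be 1, hence N = 1.
The 7 still-open variables together cover exactly {2, 3, 4, 5, 6, 7, 8} — 7 values for 7 variables — and 2 appears only in L's list, so L = 2.
The 6 still-open variables together cover exactly {3, 4, 5, 6, 7, 8} — 6 values for 6 variables — and 4 appears only in R's list, so R = 4.
The 5 still-open variables together cover exactly {3, 5, 6, 7, 8} — 5 values for 5 variables — and 7 appears only in M's list, so M = 7.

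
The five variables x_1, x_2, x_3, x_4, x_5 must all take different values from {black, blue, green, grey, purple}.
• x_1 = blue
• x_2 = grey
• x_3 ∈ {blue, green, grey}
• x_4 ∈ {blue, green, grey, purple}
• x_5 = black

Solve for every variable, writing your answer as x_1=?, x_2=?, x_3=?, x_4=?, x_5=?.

x_1=blue, x_2=grey, x_3=green, x_4=purple, x_5=black

x_1 has just one choice, so x_1 = blue. So x_3, x_4 can't be blue.
x_2 has just one choice, so x_2 = grey. Remove grey from x_3, x_4.
x_3's domain is down to {green}, so x_3 = green. Strike green from x_4.
x_4's domain is down to {purple}, so x_4 = purple.
x_5 must be black (only option left).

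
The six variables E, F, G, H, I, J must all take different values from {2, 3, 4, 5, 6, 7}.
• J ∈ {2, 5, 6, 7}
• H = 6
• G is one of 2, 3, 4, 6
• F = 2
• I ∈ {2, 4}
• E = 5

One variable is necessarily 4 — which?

E's domain is down to {5}, so E = 5. Eliminate 5 elsewhere: J.
That leaves F = 2. So G, I, J can't be 2.
So 4 goes to I.

I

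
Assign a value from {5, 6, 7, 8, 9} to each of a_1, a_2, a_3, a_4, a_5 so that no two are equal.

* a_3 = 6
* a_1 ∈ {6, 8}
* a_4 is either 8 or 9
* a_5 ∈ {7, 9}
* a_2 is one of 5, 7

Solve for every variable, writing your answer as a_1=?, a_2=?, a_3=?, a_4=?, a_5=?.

a_1=8, a_2=5, a_3=6, a_4=9, a_5=7

a_3's domain is down to {6}, so a_3 = 6. Strike 6 from a_1.
a_1 has just one choice, so a_1 = 8. So a_4 can't be 8.
That leaves a_4 = 9. Strike 9 from a_5.
That leaves a_5 = 7. So a_2 can't be 7.
a_2 must be 5 (only option left).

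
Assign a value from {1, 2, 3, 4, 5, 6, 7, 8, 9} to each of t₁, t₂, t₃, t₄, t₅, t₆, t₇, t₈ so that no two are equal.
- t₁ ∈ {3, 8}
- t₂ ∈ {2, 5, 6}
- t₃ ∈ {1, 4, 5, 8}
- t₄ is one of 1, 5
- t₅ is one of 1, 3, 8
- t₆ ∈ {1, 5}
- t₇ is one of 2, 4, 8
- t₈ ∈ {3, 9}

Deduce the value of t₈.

9

Among the 8 variables, 6 fits only t₂ (and all 8 values in {1, 2, 3, 4, 5, 6, 8, 9} must be used), so t₂ = 6.
The 7 still-open variables together cover exactly {1, 2, 3, 4, 5, 8, 9} — 7 values for 7 variables — and 2 appears only in t₇'s list, so t₇ = 2.
The 6 still-open variables draw from only 6 values {1, 3, 4, 5, 8, 9}, so each is used; only t₃ can be 4, hence t₃ = 4.
The 5 still-open variables draw from only 5 values {1, 3, 5, 8, 9}, so each is used; only t₈ can be 9, hence t₈ = 9.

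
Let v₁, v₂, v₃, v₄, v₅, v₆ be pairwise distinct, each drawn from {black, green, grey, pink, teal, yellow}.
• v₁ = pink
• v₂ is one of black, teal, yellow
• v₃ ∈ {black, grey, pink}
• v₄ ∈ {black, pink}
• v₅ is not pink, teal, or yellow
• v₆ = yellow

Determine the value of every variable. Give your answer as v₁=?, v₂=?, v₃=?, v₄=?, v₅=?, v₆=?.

v₁=pink, v₂=teal, v₃=grey, v₄=black, v₅=green, v₆=yellow

v₁ must be pink (only option left). Remove pink from v₃, v₄.
That leaves v₄ = black. Eliminate black elsewhere: v₂, v₃, v₅.
v₆'s domain is down to {yellow}, so v₆ = yellow. Strike yellow from v₂.
v₂ has just one choice, so v₂ = teal.
v₃ has just one choice, so v₃ = grey. Remove grey from v₅.
v₅ has just one choice, so v₅ = green.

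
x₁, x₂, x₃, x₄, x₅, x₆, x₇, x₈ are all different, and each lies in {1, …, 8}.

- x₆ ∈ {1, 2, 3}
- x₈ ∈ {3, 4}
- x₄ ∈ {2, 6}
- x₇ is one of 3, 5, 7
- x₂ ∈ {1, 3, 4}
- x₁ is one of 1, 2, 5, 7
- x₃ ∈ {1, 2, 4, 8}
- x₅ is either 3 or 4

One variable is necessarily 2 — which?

The 8 variables draw from only 8 values {1, 2, 3, 4, 5, 6, 7, 8}, so each is used; only x₄ can be 6, hence x₄ = 6.
The 7 still-open variables draw from only 7 values {1, 2, 3, 4, 5, 7, 8}, so each is used; only x₃ can be 8, hence x₃ = 8.
x₅ and x₈ between them cover only {3, 4} — a naked pair. Remove those values from x₂, x₆, x₇.
x₂ has just one choice, so x₂ = 1. Strike 1 from x₁, x₆.
So 2 goes to x₆.

x₆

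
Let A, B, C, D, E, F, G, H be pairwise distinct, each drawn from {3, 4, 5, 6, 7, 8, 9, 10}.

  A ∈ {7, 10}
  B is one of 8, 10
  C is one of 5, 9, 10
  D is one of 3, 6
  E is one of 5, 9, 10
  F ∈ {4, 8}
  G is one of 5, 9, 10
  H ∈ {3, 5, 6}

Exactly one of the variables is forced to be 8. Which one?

The 8 variables together cover exactly {3, 4, 5, 6, 7, 8, 9, 10} — 8 values for 8 variables — and 4 appears only in F's list, so F = 4.
The 7 still-open variables together cover exactly {3, 5, 6, 7, 8, 9, 10} — 7 values for 7 variables — and 7 appears only in A's list, so A = 7.
The 6 still-open variables together cover exactly {3, 5, 6, 8, 9, 10} — 6 values for 6 variables — and 8 appears only in B's list, so B = 8.

B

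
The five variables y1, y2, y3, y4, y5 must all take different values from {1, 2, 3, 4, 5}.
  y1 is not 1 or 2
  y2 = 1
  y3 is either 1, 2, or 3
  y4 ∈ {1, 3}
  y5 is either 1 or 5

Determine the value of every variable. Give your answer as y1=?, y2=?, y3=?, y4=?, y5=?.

y1=4, y2=1, y3=2, y4=3, y5=5

y2 must be 1 (only option left). Remove 1 from y3, y4, y5.
y4 has just one choice, so y4 = 3. Eliminate 3 elsewhere: y1, y3.
y5 must be 5 (only option left). So y1 can't be 5.
That leaves y1 = 4.
y3's domain is down to {2}, so y3 = 2.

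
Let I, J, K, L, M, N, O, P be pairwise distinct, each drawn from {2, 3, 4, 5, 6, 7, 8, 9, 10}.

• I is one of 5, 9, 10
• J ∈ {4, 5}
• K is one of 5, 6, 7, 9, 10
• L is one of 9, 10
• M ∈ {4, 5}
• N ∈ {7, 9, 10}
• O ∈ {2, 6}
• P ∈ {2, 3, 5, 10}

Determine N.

7

The 8 variables draw from only 8 values {2, 3, 4, 5, 6, 7, 9, 10}, so each is used; only P can be 3, hence P = 3.
Among the 7 still-open variables, 2 fits only O (and all 7 values in {2, 4, 5, 6, 7, 9, 10} must be used), so O = 2.
The 6 still-open variables draw from only 6 values {4, 5, 6, 7, 9, 10}, so each is used; only K can be 6, hence K = 6.
The 5 still-open variables together cover exactly {4, 5, 7, 9, 10} — 5 values for 5 variables — and 7 appears only in N's list, so N = 7.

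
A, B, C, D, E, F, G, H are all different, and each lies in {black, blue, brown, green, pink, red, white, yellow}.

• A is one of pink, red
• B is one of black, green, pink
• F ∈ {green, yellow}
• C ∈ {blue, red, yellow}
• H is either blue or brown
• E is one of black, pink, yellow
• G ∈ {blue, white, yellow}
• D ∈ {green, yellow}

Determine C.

blue

Among the 8 variables, brown fits only H (and all 8 values in {black, blue, brown, green, pink, red, white, yellow} must be used), so H = brown.
The 7 still-open variables draw from only 7 values {black, blue, green, pink, red, white, yellow}, so each is used; only G can be white, hence G = white.
Among the 6 still-open variables, blue fits only C (and all 6 values in {black, blue, green, pink, red, yellow} must be used), so C = blue.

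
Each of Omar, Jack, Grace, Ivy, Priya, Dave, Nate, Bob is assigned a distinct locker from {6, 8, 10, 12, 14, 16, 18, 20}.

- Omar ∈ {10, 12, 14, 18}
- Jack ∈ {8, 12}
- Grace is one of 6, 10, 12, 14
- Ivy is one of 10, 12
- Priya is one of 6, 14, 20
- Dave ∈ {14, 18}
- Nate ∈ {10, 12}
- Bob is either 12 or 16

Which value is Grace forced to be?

6

Among the 8 variables, 8 fits only Jack (and all 8 values in {6, 8, 10, 12, 14, 16, 18, 20} must be used), so Jack = 8.
Among the 7 still-open variables, 16 fits only Bob (and all 7 values in {6, 10, 12, 14, 16, 18, 20} must be used), so Bob = 16.
The 6 still-open variables together cover exactly {6, 10, 12, 14, 18, 20} — 6 values for 6 variables — and 20 appears only in Priya's list, so Priya = 20.
Among the 5 still-open variables, 6 fits only Grace (and all 5 values in {6, 10, 12, 14, 18} must be used), so Grace = 6.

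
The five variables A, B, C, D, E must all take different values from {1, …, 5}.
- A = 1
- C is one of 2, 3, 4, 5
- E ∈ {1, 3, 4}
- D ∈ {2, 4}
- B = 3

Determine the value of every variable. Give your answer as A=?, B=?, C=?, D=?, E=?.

A has just one choice, so A = 1. Strike 1 from E.
B must be 3 (only option left). Strike 3 from C, E.
E must be 4 (only option left). So C, D can't be 4.
D has just one choice, so D = 2. So C can't be 2.
That leaves C = 5.

A=1, B=3, C=5, D=2, E=4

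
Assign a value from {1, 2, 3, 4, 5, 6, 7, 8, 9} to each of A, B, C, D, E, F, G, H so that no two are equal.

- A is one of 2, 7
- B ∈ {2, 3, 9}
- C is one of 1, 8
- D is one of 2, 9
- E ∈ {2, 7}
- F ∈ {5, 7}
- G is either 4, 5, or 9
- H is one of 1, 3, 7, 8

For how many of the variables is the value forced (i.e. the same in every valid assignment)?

Among the 8 variables, 4 fits only G (and all 8 values in {1, 2, 3, 4, 5, 7, 8, 9} must be used), so G = 4.
Among the 7 still-open variables, 5 fits only F (and all 7 values in {1, 2, 3, 5, 7, 8, 9} must be used), so F = 5.
The 2 variables A and E are confined to {2, 7}, which locks those values in; drop them from B, D, H.
That leaves D = 9. So B can't be 9.
B has just one choice, so B = 3. So H can't be 3.
Determined: B=3, D=9, F=5, G=4. The other variables each still have more than one consistent value. That makes 4.

4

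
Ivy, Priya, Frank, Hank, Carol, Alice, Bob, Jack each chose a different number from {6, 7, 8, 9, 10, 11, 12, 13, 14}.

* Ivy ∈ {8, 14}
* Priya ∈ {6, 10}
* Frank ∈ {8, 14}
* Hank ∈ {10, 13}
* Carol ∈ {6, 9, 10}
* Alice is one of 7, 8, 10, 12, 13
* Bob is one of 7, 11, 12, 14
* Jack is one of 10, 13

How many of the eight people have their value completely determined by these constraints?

2

Ivy and Frank between them cover only {8, 14} — a naked pair. Remove those values from Alice, Bob.
Hank and Jack share exactly the 2 values {10, 13}; by pigeonhole those values go to them, so strike 10, 13 from Priya, Carol, Alice.
Priya has just one choice, so Priya = 6. Remove 6 from Carol.
That leaves Carol = 9.
Determined: Priya=6, Carol=9. The other people each still have more than one consistent value. That makes 2.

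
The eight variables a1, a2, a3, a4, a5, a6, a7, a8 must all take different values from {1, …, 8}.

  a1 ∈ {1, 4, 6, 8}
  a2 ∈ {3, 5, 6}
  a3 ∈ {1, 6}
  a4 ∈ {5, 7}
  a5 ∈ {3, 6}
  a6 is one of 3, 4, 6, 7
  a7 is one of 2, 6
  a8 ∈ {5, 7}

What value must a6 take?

The 8 variables draw from only 8 values {1, 2, 3, 4, 5, 6, 7, 8}, so each is used; only a7 can be 2, hence a7 = 2.
The 7 still-open variables together cover exactly {1, 3, 4, 5, 6, 7, 8} — 7 values for 7 variables — and 8 appears only in a1's list, so a1 = 8.
The 6 still-open variables together cover exactly {1, 3, 4, 5, 6, 7} — 6 values for 6 variables — and 1 appears only in a3's list, so a3 = 1.
Among the 5 still-open variables, 4 fits only a6 (and all 5 values in {3, 4, 5, 6, 7} must be used), so a6 = 4.

4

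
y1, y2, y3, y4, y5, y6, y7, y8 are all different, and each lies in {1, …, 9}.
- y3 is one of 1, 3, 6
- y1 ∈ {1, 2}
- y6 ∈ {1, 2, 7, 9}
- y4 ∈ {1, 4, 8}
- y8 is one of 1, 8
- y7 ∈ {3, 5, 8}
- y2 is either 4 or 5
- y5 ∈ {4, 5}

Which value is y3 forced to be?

y2 and y5 between them cover only {4, 5} — a naked pair. Remove those values from y4, y7.
y4 and y8 between them cover only {1, 8} — a naked pair. Remove those values from y1, y3, y6, y7.
y1's domain is down to {2}, so y1 = 2. Remove 2 from y6.
y7 has just one choice, so y7 = 3. Strike 3 from y3.
So y3 = 6.

6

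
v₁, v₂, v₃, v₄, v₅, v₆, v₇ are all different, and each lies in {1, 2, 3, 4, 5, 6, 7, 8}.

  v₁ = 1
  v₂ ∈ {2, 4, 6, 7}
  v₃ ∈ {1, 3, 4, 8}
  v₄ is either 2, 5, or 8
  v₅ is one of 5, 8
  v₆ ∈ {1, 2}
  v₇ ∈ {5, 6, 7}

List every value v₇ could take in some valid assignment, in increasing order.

6, 7

v₁ has just one choice, so v₁ = 1. Remove 1 from v₃, v₆.
v₆ must be 2 (only option left). Strike 2 from v₂, v₄.
The 2 variables v₄ and v₅ are confined to {5, 8}, which locks those values in; drop them from v₃, v₇.
No further eliminations apply; v₇ can still be any of 6, 7.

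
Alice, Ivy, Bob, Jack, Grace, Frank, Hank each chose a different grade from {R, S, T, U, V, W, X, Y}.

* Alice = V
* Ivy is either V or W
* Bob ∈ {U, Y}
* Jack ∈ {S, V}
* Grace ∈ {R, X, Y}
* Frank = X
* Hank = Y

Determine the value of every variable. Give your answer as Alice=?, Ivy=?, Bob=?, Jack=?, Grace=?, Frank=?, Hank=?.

Alice=V, Ivy=W, Bob=U, Jack=S, Grace=R, Frank=X, Hank=Y

Alice has just one choice, so Alice = V. Eliminate V elsewhere: Ivy, Jack.
Ivy's domain is down to {W}, so Ivy = W.
That leaves Jack = S.
That leaves Frank = X. Remove X from Grace.
Hank's domain is down to {Y}, so Hank = Y. Eliminate Y elsewhere: Bob, Grace.
Bob must be U (only option left).
Grace's domain is down to {R}, so Grace = R.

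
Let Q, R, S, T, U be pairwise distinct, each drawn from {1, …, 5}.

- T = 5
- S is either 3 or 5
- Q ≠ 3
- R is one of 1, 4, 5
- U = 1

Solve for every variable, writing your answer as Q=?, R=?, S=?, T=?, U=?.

Q=2, R=4, S=3, T=5, U=1

T's domain is down to {5}, so T = 5. Strike 5 from Q, R, S.
U's domain is down to {1}, so U = 1. Strike 1 from Q, R.
R has just one choice, so R = 4. Remove 4 from Q.
S must be 3 (only option left).
Q's domain is down to {2}, so Q = 2.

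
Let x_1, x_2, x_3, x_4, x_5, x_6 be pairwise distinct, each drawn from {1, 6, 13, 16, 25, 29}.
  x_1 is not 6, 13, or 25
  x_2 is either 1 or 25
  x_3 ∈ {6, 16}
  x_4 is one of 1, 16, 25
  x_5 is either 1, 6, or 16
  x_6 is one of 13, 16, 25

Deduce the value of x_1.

29

The 6 variables together cover exactly {1, 6, 13, 16, 25, 29} — 6 values for 6 variables — and 13 appears only in x_6's list, so x_6 = 13.
The 5 still-open variables together cover exactly {1, 6, 16, 25, 29} — 5 values for 5 variables — and 29 appears only in x_1's list, so x_1 = 29.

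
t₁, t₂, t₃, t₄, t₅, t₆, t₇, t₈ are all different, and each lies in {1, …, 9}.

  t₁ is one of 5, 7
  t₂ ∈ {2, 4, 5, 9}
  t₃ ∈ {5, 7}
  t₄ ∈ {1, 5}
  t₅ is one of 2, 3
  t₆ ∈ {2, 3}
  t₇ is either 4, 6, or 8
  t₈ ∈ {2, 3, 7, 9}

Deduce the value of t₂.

t₁ and t₃ between them cover only {5, 7} — a naked pair. Remove those values from t₂, t₄, t₈.
t₄ has just one choice, so t₄ = 1.
The 2 variables t₅ and t₆ are confined to {2, 3}, which locks those values in; drop them from t₂, t₈.
t₈ has just one choice, so t₈ = 9. So t₂ can't be 9.
So t₂ = 4.

4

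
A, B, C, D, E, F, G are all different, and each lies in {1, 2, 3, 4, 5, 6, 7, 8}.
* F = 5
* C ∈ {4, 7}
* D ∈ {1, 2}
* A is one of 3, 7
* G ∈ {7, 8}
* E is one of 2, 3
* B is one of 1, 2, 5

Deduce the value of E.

F's domain is down to {5}, so F = 5. So B can't be 5.
The 6 still-open variables draw from only 6 values {1, 2, 3, 4, 7, 8}, so each is used; only C can be 4, hence C = 4.
The 5 still-open variables together cover exactly {1, 2, 3, 7, 8} — 5 values for 5 variables — and 8 appears only in G's list, so G = 8.
Among the 4 still-open variables, 7 fits only A (and all 4 values in {1, 2, 3, 7} must be used), so A = 7.
The 3 still-open variables together cover exactly {1, 2, 3} — 3 values for 3 variables — and 3 appears only in E's list, so E = 3.

3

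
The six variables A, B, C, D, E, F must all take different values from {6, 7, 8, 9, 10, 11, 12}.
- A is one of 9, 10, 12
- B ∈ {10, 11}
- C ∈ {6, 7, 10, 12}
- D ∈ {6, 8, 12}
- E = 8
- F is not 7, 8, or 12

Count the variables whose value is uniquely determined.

1

E must be 8 (only option left). Remove 8 from D.
Determined: E=8. The other variables each still have more than one consistent value. That makes 1.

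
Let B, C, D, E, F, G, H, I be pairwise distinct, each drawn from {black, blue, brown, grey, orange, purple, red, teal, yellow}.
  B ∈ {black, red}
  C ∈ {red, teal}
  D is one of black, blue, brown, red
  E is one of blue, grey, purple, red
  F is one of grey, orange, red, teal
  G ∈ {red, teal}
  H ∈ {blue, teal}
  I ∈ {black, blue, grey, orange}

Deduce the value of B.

black

The 8 variables draw from only 8 values {black, blue, brown, grey, orange, purple, red, teal}, so each is used; only D can be brown, hence D = brown.
Among the 7 still-open variables, purple fits only E (and all 7 values in {black, blue, grey, orange, purple, red, teal} must be used), so E = purple.
The 2 variables C and G are confined to {red, teal}, which locks those values in; drop them from B, F, H.
So B = black.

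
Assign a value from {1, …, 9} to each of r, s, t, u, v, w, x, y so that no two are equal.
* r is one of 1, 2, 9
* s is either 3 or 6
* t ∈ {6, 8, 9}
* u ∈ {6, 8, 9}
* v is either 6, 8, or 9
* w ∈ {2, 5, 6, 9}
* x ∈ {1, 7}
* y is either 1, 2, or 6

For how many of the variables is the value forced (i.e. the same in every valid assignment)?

The 8 variables together cover exactly {1, 2, 3, 5, 6, 7, 8, 9} — 8 values for 8 variables — and 3 appears only in s's list, so s = 3.
Among the 7 still-open variables, 5 fits only w (and all 7 values in {1, 2, 5, 6, 7, 8, 9} must be used), so w = 5.
The 6 still-open variables together cover exactly {1, 2, 6, 7, 8, 9} — 6 values for 6 variables — and 7 appears only in x's list, so x = 7.
t, u, v share exactly the 3 values {6, 8, 9}; by pigeonhole those values go to them, so strike 6, 8, 9 from r, y.
Determined: s=3, w=5, x=7. The other variables each still have more than one consistent value. That makes 3.

3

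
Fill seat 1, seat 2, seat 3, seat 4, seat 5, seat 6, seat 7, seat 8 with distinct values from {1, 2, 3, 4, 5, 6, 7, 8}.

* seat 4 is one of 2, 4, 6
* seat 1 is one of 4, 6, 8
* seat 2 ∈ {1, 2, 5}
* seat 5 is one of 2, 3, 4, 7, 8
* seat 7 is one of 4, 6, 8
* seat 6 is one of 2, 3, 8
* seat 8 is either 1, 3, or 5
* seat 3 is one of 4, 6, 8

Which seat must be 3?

The 8 variables together cover exactly {1, 2, 3, 4, 5, 6, 7, 8} — 8 values for 8 variables — and 7 appears only in seat 5's list, so seat 5 = 7.
seat 1, seat 3, seat 7 share exactly the 3 values {4, 6, 8}; by pigeonhole those values go to them, so strike 4, 6, 8 from seat 4, seat 6.
seat 4 must be 2 (only option left). Eliminate 2 elsewhere: seat 2, seat 6.
So 3 goes to seat 6.

seat 6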